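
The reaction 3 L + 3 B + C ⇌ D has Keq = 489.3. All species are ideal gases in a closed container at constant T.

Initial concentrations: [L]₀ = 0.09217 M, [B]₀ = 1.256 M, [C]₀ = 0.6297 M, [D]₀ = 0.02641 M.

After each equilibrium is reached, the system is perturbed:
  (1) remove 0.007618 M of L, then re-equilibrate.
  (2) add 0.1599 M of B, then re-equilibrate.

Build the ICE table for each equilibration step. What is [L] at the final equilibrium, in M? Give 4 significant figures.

Q₀ = 27.03 vs Keq = 489.3 ⇒ Q<K, forward
Step 1:
                  L         B         C         D
  init      0.09217     1.256    0.6297   0.02641
  Δ        -0.04892  -0.04892  -0.01631   0.01631
  eq        0.04325     1.207    0.6134   0.04272
  solve Keq expr → x = 0.01631; check Q = 489.3
Then remove 0.007618 M of L.
Step 2:
                  L         B         C         D
  init      0.03564     1.207    0.6134   0.04272
  Δ        0.006583  0.006583  0.002194 -0.002194
  eq        0.04222     1.214    0.6156   0.04052
  solve Keq expr → x = -0.002194; check Q = 489.3
Then add 0.1599 M of B.
Step 3:
                  L         B         C         D
  init      0.04222     1.374    0.6156   0.04052
  Δ       -0.004328 -0.004328 -0.001443  0.001443
  eq        0.03789     1.369    0.6141   0.04196
  solve Keq expr → x = 0.001443; check Q = 489.3

[L]_eq = 0.03789 M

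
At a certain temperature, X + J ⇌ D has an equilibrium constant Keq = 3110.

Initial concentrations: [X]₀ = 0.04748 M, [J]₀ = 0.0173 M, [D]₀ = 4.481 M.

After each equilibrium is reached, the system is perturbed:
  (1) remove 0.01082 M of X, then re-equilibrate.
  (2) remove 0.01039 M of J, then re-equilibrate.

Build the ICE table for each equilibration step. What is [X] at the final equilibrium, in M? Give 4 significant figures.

[X]_eq = 0.05557 M

Q₀ = 5455 vs Keq = 3110 ⇒ Q>K, reverse
Step 1:
                   X          J          D
  Initial    0.04748     0.0173      4.481
  Change    0.008425   0.008425  -0.008425
  Equil       0.0559    0.02572      4.473
  solve Keq expr → x = -0.008425; check Q = 3110
Then remove 0.01082 M of X.
Step 2:
                   X          J          D
  Initial    0.04508    0.02572      4.473
  Change    0.003719   0.003719  -0.003719
  Equil       0.0488    0.02944      4.469
  solve Keq expr → x = -0.003719; check Q = 3110
Then remove 0.01039 M of J.
Step 3:
                   X          J          D
  Initial     0.0488    0.01905      4.469
  Change    0.006766   0.006766  -0.006766
  Equil      0.05557    0.02582      4.462
  solve Keq expr → x = -0.006766; check Q = 3110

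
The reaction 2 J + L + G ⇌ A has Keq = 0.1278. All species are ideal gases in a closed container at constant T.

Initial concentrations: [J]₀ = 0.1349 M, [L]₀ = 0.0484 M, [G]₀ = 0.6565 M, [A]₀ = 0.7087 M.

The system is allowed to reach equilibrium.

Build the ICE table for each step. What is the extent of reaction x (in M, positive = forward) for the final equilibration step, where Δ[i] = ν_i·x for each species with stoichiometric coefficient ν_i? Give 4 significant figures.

x = -0.5599 M

Q₀ = 1226 vs Keq = 0.1278 ⇒ Q>K, reverse
Step 1:
                    J           L           G           A
  init         0.1349      0.0484      0.6565      0.7087
  Δ              1.12      0.5599      0.5599     -0.5599
  eq            1.255      0.6083       1.216      0.1488
  solve Keq expr → x = -0.5599; check Q = 0.1278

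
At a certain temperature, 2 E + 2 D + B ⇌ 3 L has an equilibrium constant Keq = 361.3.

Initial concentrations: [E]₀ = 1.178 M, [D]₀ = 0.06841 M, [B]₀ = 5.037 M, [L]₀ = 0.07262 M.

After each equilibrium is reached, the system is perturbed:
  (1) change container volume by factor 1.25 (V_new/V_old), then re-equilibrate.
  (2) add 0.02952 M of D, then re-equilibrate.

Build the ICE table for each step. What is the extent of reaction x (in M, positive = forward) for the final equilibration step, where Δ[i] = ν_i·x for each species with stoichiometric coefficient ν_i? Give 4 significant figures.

Q₀ = 0.01171 vs Keq = 361.3 ⇒ Q<K, forward
Step 1:
                    E           D           B           L
  init          1.178     0.06841       5.037     0.07262
  Δ          -0.06689    -0.06689    -0.03344      0.1003
  eq            1.111    0.001522       5.004       0.173
  solve Keq expr → x = 0.03344; check Q = 361.3
Then change container volume by factor 1.25 (V_new/V_old).
Step 2:
                    E           D           B           L
  init         0.8889    0.001218       4.003      0.1384
  Δ        2.9663e-04  2.9663e-04  1.4831e-04 -4.4494e-04
  eq           0.8892    0.001515       4.003      0.1379
  solve Keq expr → x = -1.4831e-04; check Q = 361.3
Then add 0.02952 M of D.
Step 3:
                    E           D           B           L
  init         0.8892     0.03103       4.003      0.1379
  Δ          -0.02868    -0.02868    -0.01434     0.04302
  eq           0.8605    0.002356       3.989      0.1809
  solve Keq expr → x = 0.01434; check Q = 361.3

x = 0.01434 M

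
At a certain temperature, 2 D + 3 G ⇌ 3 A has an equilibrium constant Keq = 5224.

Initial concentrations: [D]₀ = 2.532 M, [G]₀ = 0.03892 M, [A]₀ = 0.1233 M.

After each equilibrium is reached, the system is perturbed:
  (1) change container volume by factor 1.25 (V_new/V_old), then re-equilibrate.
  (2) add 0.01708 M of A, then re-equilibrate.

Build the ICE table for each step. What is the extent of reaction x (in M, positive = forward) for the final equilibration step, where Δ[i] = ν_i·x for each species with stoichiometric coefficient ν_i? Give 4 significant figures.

x = -1.9874e-04 M

Q₀ = 4.96 vs Keq = 5224 ⇒ Q<K, forward
Step 1:
                  D         G         A
  Initial     2.532   0.03892    0.1233
  Change   -0.02267  -0.03401   0.03401
  Equil       2.509   0.00491    0.1573
  solve Keq expr → x = 0.01134; check Q = 5224
Then change container volume by factor 1.25 (V_new/V_old).
Step 2:
                  D         G         A
  Initial     2.007  0.003928    0.1258
  Change  4.0493e-04 6.0739e-04 -6.0739e-04
  Equil       2.008  0.004535    0.1252
  solve Keq expr → x = -2.0246e-04; check Q = 5224
Then add 0.01708 M of A.
Step 3:
                  D         G         A
  Initial     2.008  0.004535    0.1423
  Change  3.9748e-04 5.9622e-04 -5.9622e-04
  Equil       2.008  0.005131    0.1417
  solve Keq expr → x = -1.9874e-04; check Q = 5224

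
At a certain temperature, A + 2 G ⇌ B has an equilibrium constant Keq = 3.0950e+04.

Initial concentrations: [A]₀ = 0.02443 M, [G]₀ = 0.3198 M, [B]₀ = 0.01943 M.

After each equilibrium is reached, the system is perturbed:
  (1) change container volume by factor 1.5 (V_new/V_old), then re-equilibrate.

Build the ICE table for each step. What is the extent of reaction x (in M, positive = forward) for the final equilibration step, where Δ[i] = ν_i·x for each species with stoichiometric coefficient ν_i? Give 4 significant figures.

x = -1.6049e-05 M

Q₀ = 7.777 vs Keq = 3.0950e+04 ⇒ Q<K, forward
Step 1:
                   A          G          B
  init       0.02443     0.3198    0.01943
  Δ         -0.02441   -0.04882    0.02441
  eq      1.9291e-05      0.271    0.04384
  solve Keq expr → x = 0.02441; check Q = 3.0950e+04
Then change container volume by factor 1.5 (V_new/V_old).
Step 2:
                   A          G          B
  init    1.2860e-05     0.1807    0.02923
  Δ       1.6049e-05 3.2099e-05 -1.6049e-05
  eq      2.8910e-05     0.1807    0.02921
  solve Keq expr → x = -1.6049e-05; check Q = 3.0950e+04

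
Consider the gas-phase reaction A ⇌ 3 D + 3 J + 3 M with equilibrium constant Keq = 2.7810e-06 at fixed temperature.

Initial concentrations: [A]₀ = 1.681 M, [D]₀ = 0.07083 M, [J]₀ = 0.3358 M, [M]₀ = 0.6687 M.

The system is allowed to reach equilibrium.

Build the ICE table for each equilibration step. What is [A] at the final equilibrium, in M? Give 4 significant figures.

[A]_eq = 1.68 M

Q₀ = 2.3934e-06 vs Keq = 2.7810e-06 ⇒ Q<K, forward
Step 1:
                    A           D           J           M
  I             1.681     0.07083      0.3358      0.6687
  C       -9.0738e-04    0.002722    0.002722    0.002722
  E              1.68     0.07355      0.3385      0.6714
  solve Keq expr → x = 9.0738e-04; check Q = 2.7810e-06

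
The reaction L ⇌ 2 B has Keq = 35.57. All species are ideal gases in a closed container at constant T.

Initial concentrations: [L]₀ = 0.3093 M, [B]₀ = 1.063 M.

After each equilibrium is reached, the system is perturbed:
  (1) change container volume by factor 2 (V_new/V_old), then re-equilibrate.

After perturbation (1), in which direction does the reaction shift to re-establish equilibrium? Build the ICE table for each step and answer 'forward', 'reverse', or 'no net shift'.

Direction: forward

Q₀ = 3.653 vs Keq = 35.57 ⇒ Q<K, forward
Step 1:
                   L          B
  I           0.3093      1.063
  C           -0.242      0.484
  E          0.06728      1.547
  solve Keq expr → x = 0.242; check Q = 35.57
Then change container volume by factor 2 (V_new/V_old).
Step 2:
                   L          B
  I          0.03364     0.7735
  C         -0.01545     0.0309
  E          0.01819     0.8044
  solve Keq expr → x = 0.01545; check Q = 35.57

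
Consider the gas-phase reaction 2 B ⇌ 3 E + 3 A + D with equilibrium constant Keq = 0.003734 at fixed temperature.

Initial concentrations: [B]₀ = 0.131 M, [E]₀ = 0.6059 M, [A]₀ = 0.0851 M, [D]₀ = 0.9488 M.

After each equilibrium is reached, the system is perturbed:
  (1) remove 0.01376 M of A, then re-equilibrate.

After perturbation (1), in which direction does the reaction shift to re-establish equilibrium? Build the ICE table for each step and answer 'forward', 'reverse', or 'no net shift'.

Direction: forward

Q₀ = 0.007579 vs Keq = 0.003734 ⇒ Q>K, reverse
Step 1:
                  B         E         A         D
  Initial     0.131    0.6059    0.0851    0.9488
  Change   0.008818  -0.01323  -0.01323 -0.004409
  Equil      0.1398    0.5927   0.07187    0.9444
  solve Keq expr → x = -0.004409; check Q = 0.003734
Then remove 0.01376 M of A.
Step 2:
                  B         E         A         D
  Initial    0.1398    0.5927   0.05811    0.9444
  Change  -0.006776   0.01016   0.01016  0.003388
  Equil       0.133    0.6028   0.06828    0.9478
  solve Keq expr → x = 0.003388; check Q = 0.003734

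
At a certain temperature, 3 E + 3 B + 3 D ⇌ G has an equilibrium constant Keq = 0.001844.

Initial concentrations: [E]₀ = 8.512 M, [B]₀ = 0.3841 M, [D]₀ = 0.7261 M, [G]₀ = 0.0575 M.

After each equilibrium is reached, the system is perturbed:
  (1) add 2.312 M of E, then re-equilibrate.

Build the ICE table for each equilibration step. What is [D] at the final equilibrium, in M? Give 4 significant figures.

[D]_eq = 0.733 M

Q₀ = 0.004298 vs Keq = 0.001844 ⇒ Q>K, reverse
Step 1:
                  E         B         D         G
  I           8.512    0.3841    0.7261    0.0575
  C          0.0458    0.0458    0.0458  -0.01527
  E           8.558    0.4299    0.7719   0.04223
  solve Keq expr → x = -0.01527; check Q = 0.001844
Then add 2.312 M of E.
Step 2:
                  E         B         D         G
  I           10.87    0.4299    0.7719   0.04223
  C        -0.03886  -0.03886  -0.03886   0.01295
  E           10.83     0.391     0.733   0.05519
  solve Keq expr → x = 0.01295; check Q = 0.001844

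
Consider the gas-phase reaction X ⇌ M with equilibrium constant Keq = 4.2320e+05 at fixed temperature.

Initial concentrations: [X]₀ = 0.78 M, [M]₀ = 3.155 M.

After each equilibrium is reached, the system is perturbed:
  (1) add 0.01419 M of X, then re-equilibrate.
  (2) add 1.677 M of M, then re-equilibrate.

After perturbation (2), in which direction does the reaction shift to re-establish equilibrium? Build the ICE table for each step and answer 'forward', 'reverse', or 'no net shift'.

Q₀ = 4.045 vs Keq = 4.2320e+05 ⇒ Q<K, forward
Step 1:
                   X          M
  I             0.78      3.155
  C            -0.78       0.78
  E       9.2982e-06      3.935
  solve Keq expr → x = 0.78; check Q = 4.2320e+05
Then add 0.01419 M of X.
Step 2:
                   X          M
  I           0.0142      3.935
  C         -0.01419    0.01419
  E       9.3317e-06      3.949
  solve Keq expr → x = 0.01419; check Q = 4.2320e+05
Then add 1.677 M of M.
Step 3:
                   X          M
  I       9.3317e-06      5.626
  C       3.9627e-06 -3.9627e-06
  E       1.3294e-05      5.626
  solve Keq expr → x = -3.9627e-06; check Q = 4.2320e+05

Direction: reverse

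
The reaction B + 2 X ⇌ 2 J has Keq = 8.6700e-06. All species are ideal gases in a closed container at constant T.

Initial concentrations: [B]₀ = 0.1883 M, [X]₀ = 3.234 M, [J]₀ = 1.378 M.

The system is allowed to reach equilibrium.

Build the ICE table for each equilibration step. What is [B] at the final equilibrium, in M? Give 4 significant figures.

[B]_eq = 0.871 M

Q₀ = 0.9642 vs Keq = 8.6700e-06 ⇒ Q>K, reverse
Step 1:
                   B          X          J
  init        0.1883      3.234      1.378
  Δ           0.6827      1.365     -1.365
  eq           0.871      4.599    0.01264
  solve Keq expr → x = -0.6827; check Q = 8.6700e-06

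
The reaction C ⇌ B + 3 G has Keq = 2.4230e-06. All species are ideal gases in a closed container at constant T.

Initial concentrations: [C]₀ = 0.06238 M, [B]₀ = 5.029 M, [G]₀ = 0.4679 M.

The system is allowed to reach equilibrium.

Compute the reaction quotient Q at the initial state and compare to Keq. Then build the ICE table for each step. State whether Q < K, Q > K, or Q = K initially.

Q₀ = 8.258; Q > K (proceeds reverse)

Q₀ = 8.258 vs Keq = 2.4230e-06 ⇒ Q>K, reverse
Step 1:
                    C           B           G
  init        0.06238       5.029      0.4679
  Δ            0.1544     -0.1544     -0.4631
  eq           0.2168       4.875    0.004758
  solve Keq expr → x = -0.1544; check Q = 2.4230e-06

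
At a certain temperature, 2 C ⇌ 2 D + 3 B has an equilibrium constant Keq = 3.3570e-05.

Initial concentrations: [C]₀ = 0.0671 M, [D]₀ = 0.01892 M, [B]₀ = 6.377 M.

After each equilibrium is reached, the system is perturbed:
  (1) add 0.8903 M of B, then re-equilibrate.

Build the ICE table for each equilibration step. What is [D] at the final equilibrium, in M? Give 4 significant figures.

[D]_eq = 2.5582e-05 M

Q₀ = 20.62 vs Keq = 3.3570e-05 ⇒ Q>K, reverse
Step 1:
                    C           D           B
  I            0.0671     0.01892       6.377
  C           0.01889    -0.01889    -0.02833
  E           0.08599  3.1145e-05       6.349
  solve Keq expr → x = -0.009444; check Q = 3.3570e-05
Then add 0.8903 M of B.
Step 2:
                    C           D           B
  I           0.08599  3.1145e-05       7.239
  C        5.5636e-06 -5.5636e-06 -8.3454e-06
  E           0.08599  2.5582e-05       7.239
  solve Keq expr → x = -2.7818e-06; check Q = 3.3570e-05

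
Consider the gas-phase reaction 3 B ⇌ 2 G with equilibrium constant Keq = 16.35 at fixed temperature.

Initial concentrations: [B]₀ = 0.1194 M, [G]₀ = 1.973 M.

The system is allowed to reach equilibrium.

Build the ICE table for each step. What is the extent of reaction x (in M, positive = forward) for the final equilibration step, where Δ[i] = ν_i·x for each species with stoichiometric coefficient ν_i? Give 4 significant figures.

Q₀ = 2287 vs Keq = 16.35 ⇒ Q>K, reverse
Step 1:
                  B         G
  init       0.1194     1.973
  Δ          0.4377   -0.2918
  eq         0.5571     1.681
  solve Keq expr → x = -0.1459; check Q = 16.35

x = -0.1459 M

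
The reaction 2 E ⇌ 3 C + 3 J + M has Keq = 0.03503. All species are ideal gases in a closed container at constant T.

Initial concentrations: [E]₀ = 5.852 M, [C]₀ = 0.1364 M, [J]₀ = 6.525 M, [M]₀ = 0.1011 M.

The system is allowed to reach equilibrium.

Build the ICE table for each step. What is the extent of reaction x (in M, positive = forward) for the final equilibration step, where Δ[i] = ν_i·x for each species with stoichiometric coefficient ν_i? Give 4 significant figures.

Q₀ = 0.002081 vs Keq = 0.03503 ⇒ Q<K, forward
Step 1:
                    E           C           J           M
  Initial       5.852      0.1364       6.525      0.1011
  Change      -0.1047      0.1571      0.1571     0.05235
  Equil         5.747      0.2935       6.682      0.1535
  solve Keq expr → x = 0.05235; check Q = 0.03503

x = 0.05235 M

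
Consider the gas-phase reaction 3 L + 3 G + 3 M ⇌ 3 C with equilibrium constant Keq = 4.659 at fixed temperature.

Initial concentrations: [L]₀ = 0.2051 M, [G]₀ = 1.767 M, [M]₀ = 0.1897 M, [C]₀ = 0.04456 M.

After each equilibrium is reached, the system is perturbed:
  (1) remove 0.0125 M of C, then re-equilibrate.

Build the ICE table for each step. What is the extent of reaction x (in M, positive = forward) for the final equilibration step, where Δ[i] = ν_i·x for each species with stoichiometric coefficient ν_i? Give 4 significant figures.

Q₀ = 0.2723 vs Keq = 4.659 ⇒ Q<K, forward
Step 1:
                   L          G          M          C
  init        0.2051      1.767     0.1897    0.04456
  Δ         -0.03327   -0.03327   -0.03327    0.03327
  eq          0.1718      1.734     0.1564    0.07783
  solve Keq expr → x = 0.01109; check Q = 4.659
Then remove 0.0125 M of C.
Step 2:
                   L          G          M          C
  init        0.1718      1.734     0.1564    0.06533
  Δ        -0.006333  -0.006333  -0.006333   0.006333
  eq          0.1655      1.727     0.1501    0.07166
  solve Keq expr → x = 0.002111; check Q = 4.659

x = 0.002111 M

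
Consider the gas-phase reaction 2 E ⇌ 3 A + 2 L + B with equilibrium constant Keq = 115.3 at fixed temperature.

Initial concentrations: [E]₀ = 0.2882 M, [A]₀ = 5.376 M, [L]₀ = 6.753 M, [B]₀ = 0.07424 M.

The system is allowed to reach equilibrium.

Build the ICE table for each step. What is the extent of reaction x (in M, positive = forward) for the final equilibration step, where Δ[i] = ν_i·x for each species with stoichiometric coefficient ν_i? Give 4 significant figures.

Q₀ = 6333 vs Keq = 115.3 ⇒ Q>K, reverse
Step 1:
                    E           A           L           B
  I            0.2882       5.376       6.753     0.07424
  C            0.1414     -0.2121     -0.1414     -0.0707
  E            0.4296       5.164       6.612    0.003535
  solve Keq expr → x = -0.0707; check Q = 115.3

x = -0.0707 M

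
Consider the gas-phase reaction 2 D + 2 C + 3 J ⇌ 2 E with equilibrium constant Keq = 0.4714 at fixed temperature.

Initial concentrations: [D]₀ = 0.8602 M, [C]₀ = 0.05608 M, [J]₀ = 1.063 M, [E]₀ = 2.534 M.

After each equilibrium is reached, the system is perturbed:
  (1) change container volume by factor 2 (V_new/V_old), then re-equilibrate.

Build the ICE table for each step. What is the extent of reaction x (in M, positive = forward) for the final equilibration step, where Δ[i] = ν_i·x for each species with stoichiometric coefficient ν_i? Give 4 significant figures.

x = -0.1341 M

Q₀ = 2297 vs Keq = 0.4714 ⇒ Q>K, reverse
Step 1:
                   D          C          J          E
  init        0.8602    0.05608      1.063      2.534
  Δ           0.6174     0.6174     0.9261    -0.6174
  eq           1.478     0.6735      1.989      1.917
  solve Keq expr → x = -0.3087; check Q = 0.4714
Then change container volume by factor 2 (V_new/V_old).
Step 2:
                   D          C          J          E
  init        0.7388     0.3367     0.9945     0.9583
  Δ           0.2681     0.2681     0.4022    -0.2681
  eq           1.007     0.6048      1.397     0.6902
  solve Keq expr → x = -0.1341; check Q = 0.4714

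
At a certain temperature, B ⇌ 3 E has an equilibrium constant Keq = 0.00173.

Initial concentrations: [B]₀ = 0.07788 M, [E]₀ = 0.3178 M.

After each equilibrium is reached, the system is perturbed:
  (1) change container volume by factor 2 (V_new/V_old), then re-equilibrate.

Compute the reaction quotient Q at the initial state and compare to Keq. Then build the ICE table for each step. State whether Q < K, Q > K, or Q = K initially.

Q₀ = 0.4121; Q > K (proceeds reverse)

Q₀ = 0.4121 vs Keq = 0.00173 ⇒ Q>K, reverse
Step 1:
                   B          E
  I          0.07788     0.3178
  C          0.08412    -0.2524
  E            0.162    0.06544
  solve Keq expr → x = -0.08412; check Q = 0.00173
Then change container volume by factor 2 (V_new/V_old).
Step 2:
                   B          E
  I            0.081    0.03272
  C         -0.00597    0.01791
  E          0.07503    0.05063
  solve Keq expr → x = 0.00597; check Q = 0.00173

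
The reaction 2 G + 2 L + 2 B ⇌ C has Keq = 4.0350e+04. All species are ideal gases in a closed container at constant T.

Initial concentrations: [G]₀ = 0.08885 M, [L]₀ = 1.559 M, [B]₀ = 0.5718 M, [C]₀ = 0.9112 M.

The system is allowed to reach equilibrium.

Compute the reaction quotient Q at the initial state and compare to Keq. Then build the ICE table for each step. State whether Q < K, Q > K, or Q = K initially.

Q₀ = 145.3; Q < K (proceeds forward)

Q₀ = 145.3 vs Keq = 4.0350e+04 ⇒ Q<K, forward
Step 1:
                   G          L          B          C
  Initial    0.08885      1.559     0.5718     0.9112
  Change    -0.08213   -0.08213   -0.08213    0.04107
  Equil     0.006718      1.477     0.4897     0.9523
  solve Keq expr → x = 0.04107; check Q = 4.0350e+04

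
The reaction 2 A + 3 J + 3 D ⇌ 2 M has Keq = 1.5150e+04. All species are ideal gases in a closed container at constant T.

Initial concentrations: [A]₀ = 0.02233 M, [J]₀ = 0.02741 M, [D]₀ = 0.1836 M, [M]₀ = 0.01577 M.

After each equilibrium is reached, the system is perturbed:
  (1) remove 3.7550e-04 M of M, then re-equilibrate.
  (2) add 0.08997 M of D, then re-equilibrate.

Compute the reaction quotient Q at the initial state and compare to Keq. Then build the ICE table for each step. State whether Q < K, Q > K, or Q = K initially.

Q₀ = 3.9133e+06; Q > K (proceeds reverse)

Q₀ = 3.9133e+06 vs Keq = 1.5150e+04 ⇒ Q>K, reverse
Step 1:
                    A           J           D           M
  Initial     0.02233     0.02741      0.1836     0.01577
  Change      0.01205     0.01808     0.01808    -0.01205
  Equil       0.03438     0.04549      0.2017    0.003718
  solve Keq expr → x = -0.006026; check Q = 1.5150e+04
Then remove 3.7550e-04 M of M.
Step 2:
                    A           J           D           M
  Initial     0.03438     0.04549      0.2017    0.003343
  Change  -2.8218e-04 -4.2328e-04 -4.2328e-04  2.8218e-04
  Equil        0.0341     0.04506      0.2013    0.003625
  solve Keq expr → x = 1.4109e-04; check Q = 1.5150e+04
Then add 0.08997 M of D.
Step 3:
                    A           J           D           M
  Initial      0.0341     0.04506      0.2912    0.003625
  Change    -0.001765   -0.002647   -0.002647    0.001765
  Equil       0.03233     0.04242      0.2886     0.00539
  solve Keq expr → x = 8.8239e-04; check Q = 1.5150e+04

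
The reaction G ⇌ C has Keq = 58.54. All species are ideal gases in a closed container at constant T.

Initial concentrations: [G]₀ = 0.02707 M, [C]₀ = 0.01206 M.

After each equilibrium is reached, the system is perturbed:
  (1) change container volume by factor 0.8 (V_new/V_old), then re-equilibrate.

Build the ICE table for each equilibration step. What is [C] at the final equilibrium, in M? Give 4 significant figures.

Q₀ = 0.4455 vs Keq = 58.54 ⇒ Q<K, forward
Step 1:
                  G         C
  init      0.02707   0.01206
  Δ        -0.02641   0.02641
  eq      6.5721e-04   0.03847
  solve Keq expr → x = 0.02641; check Q = 58.54
Then change container volume by factor 0.8 (V_new/V_old).
Step 2:
                  G         C
  init    8.2151e-04   0.04809
  Δ               0         0
  eq      8.2151e-04   0.04809
  solve Keq expr → x = 0; check Q = 58.54

[C]_eq = 0.04809 M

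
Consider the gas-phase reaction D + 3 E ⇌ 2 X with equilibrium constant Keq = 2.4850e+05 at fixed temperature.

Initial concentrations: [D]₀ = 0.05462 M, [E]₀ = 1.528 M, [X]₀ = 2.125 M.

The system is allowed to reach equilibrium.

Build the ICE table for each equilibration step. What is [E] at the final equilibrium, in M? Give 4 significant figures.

[E]_eq = 1.364 M

Q₀ = 23.17 vs Keq = 2.4850e+05 ⇒ Q<K, forward
Step 1:
                   D          E          X
  init       0.05462      1.528      2.125
  Δ         -0.05461    -0.1638     0.1092
  eq      7.9128e-06      1.364      2.234
  solve Keq expr → x = 0.05461; check Q = 2.4850e+05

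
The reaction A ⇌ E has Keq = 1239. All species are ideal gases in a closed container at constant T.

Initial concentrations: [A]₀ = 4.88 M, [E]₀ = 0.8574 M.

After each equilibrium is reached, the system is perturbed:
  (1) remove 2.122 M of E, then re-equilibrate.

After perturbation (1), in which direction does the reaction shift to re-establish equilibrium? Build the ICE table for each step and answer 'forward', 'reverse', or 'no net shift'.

Direction: forward

Q₀ = 0.1757 vs Keq = 1239 ⇒ Q<K, forward
Step 1:
                  A         E
  I            4.88    0.8574
  C          -4.875     4.875
  E        0.004627     5.733
  solve Keq expr → x = 4.875; check Q = 1239
Then remove 2.122 M of E.
Step 2:
                  A         E
  I        0.004627     3.611
  C       -0.001711  0.001711
  E        0.002916     3.612
  solve Keq expr → x = 0.001711; check Q = 1239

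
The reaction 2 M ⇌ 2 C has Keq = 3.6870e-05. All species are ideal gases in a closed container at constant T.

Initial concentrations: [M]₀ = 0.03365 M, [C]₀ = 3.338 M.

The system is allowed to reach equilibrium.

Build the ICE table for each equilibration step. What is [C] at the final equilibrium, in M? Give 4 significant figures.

Q₀ = 9840 vs Keq = 3.6870e-05 ⇒ Q>K, reverse
Step 1:
                    M           C
  Initial     0.03365       3.338
  Change        3.318      -3.318
  Equil         3.351     0.02035
  solve Keq expr → x = -1.659; check Q = 3.6870e-05

[C]_eq = 0.02035 M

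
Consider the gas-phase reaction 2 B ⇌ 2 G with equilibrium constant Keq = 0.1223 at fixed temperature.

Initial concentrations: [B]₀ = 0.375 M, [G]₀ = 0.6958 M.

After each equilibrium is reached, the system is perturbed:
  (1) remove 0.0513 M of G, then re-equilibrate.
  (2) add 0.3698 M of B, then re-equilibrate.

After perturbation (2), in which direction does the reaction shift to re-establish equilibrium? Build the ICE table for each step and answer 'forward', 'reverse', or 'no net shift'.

Q₀ = 3.443 vs Keq = 0.1223 ⇒ Q>K, reverse
Step 1:
                  B         G
  I           0.375    0.6958
  C          0.4184   -0.4184
  E          0.7934    0.2774
  solve Keq expr → x = -0.2092; check Q = 0.1223
Then remove 0.0513 M of G.
Step 2:
                  B         G
  I          0.7934    0.2261
  C        -0.03801   0.03801
  E          0.7553    0.2642
  solve Keq expr → x = 0.019; check Q = 0.1223
Then add 0.3698 M of B.
Step 3:
                  B         G
  I           1.125    0.2642
  C        -0.09582   0.09582
  E           1.029      0.36
  solve Keq expr → x = 0.04791; check Q = 0.1223

Direction: forward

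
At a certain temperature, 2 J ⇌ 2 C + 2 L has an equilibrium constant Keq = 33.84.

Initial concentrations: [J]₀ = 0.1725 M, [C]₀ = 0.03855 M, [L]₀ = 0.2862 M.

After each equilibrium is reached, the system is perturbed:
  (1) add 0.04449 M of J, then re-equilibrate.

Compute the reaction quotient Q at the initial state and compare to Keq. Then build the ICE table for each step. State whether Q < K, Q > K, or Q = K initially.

Q₀ = 0.004091 vs Keq = 33.84 ⇒ Q<K, forward
Step 1:
                  J         C         L
  I          0.1725   0.03855    0.2862
  C         -0.1575    0.1575    0.1575
  E         0.01496    0.1961    0.4437
  solve Keq expr → x = 0.07877; check Q = 33.84
Then add 0.04449 M of J.
Step 2:
                  J         C         L
  I         0.05945    0.1961    0.4437
  C        -0.03984   0.03984   0.03984
  E         0.01961    0.2359    0.4836
  solve Keq expr → x = 0.01992; check Q = 33.84

Q₀ = 0.004091; Q < K (proceeds forward)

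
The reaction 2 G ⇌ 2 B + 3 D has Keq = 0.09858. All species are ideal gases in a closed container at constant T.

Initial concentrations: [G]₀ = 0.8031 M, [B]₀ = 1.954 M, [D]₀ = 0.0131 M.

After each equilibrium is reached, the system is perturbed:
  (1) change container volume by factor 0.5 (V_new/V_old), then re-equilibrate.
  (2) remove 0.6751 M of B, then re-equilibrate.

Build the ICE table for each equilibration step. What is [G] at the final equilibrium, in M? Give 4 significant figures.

Q₀ = 1.3308e-05 vs Keq = 0.09858 ⇒ Q<K, forward
Step 1:
                   G          B          D
  init        0.8031      1.954     0.0131
  Δ          -0.1352     0.1352     0.2029
  eq          0.6679      2.089      0.216
  solve Keq expr → x = 0.06762; check Q = 0.09858
Then change container volume by factor 0.5 (V_new/V_old).
Step 2:
                   G          B          D
  init         1.336      4.178     0.4319
  Δ           0.1314    -0.1314    -0.1971
  eq           1.467      4.047     0.2349
  solve Keq expr → x = -0.06569; check Q = 0.09858
Then remove 0.6751 M of B.
Step 3:
                   G          B          D
  init         1.467      3.372     0.2349
  Δ         -0.01817    0.01817    0.02725
  eq           1.449       3.39     0.2621
  solve Keq expr → x = 0.009083; check Q = 0.09858

[G]_eq = 1.449 M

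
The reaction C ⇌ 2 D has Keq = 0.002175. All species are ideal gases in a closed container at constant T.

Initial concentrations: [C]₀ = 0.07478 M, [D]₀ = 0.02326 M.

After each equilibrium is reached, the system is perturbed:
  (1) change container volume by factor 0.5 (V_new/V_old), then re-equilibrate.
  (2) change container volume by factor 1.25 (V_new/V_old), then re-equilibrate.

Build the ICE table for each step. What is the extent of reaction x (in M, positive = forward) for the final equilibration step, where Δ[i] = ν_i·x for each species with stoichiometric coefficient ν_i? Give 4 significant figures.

x = 8.6220e-04 M

Q₀ = 0.007235 vs Keq = 0.002175 ⇒ Q>K, reverse
Step 1:
                   C          D
  Initial    0.07478    0.02326
  Change    0.005042   -0.01008
  Equil      0.07982    0.01318
  solve Keq expr → x = -0.005042; check Q = 0.002175
Then change container volume by factor 0.5 (V_new/V_old).
Step 2:
                   C          D
  Initial     0.1596    0.02635
  Change     0.00375  -0.007501
  Equil       0.1634    0.01885
  solve Keq expr → x = -0.00375; check Q = 0.002175
Then change container volume by factor 1.25 (V_new/V_old).
Step 3:
                   C          D
  Initial     0.1307    0.01508
  Change  -8.6220e-04   0.001724
  Equil       0.1299    0.01681
  solve Keq expr → x = 8.6220e-04; check Q = 0.002175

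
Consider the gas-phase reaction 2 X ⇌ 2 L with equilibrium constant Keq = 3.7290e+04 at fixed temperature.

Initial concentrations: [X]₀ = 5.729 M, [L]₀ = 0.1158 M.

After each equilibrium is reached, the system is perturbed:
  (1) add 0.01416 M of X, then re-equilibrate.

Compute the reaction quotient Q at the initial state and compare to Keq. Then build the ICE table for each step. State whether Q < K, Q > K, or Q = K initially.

Q₀ = 4.0856e-04; Q < K (proceeds forward)

Q₀ = 4.0856e-04 vs Keq = 3.7290e+04 ⇒ Q<K, forward
Step 1:
                  X         L
  Initial     5.729    0.1158
  Change     -5.699     5.699
  Equil     0.03011     5.815
  solve Keq expr → x = 2.849; check Q = 3.7290e+04
Then add 0.01416 M of X.
Step 2:
                  X         L
  Initial   0.04427     5.815
  Change   -0.01409   0.01409
  Equil     0.03018     5.829
  solve Keq expr → x = 0.007044; check Q = 3.7290e+04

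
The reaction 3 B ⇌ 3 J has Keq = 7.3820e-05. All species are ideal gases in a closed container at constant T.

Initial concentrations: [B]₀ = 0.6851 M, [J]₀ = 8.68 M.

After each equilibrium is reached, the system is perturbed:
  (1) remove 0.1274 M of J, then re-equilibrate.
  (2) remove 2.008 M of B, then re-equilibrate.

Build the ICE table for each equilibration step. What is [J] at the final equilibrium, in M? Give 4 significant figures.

Q₀ = 2034 vs Keq = 7.3820e-05 ⇒ Q>K, reverse
Step 1:
                    B           J
  Initial      0.6851        8.68
  Change        8.303      -8.303
  Equil         8.988       0.377
  solve Keq expr → x = -2.768; check Q = 7.3820e-05
Then remove 0.1274 M of J.
Step 2:
                    B           J
  Initial       8.988      0.2496
  Change      -0.1223      0.1223
  Equil         8.866      0.3719
  solve Keq expr → x = 0.04076; check Q = 7.3820e-05
Then remove 2.008 M of B.
Step 3:
                    B           J
  Initial       6.858      0.3719
  Change      0.08084    -0.08084
  Equil         6.939      0.2911
  solve Keq expr → x = -0.02695; check Q = 7.3820e-05

[J]_eq = 0.2911 M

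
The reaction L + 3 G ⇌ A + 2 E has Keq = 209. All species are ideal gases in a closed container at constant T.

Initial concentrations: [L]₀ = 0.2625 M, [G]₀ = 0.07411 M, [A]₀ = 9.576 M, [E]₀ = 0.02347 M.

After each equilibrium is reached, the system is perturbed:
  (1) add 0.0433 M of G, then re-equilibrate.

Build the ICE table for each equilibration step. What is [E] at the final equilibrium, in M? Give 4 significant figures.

[E]_eq = 0.05016 M

Q₀ = 49.37 vs Keq = 209 ⇒ Q<K, forward
Step 1:
                  L         G         A         E
  I          0.2625   0.07411     9.576   0.02347
  C       -0.005127  -0.01538  0.005127   0.01025
  E          0.2574   0.05873     9.581   0.03372
  solve Keq expr → x = 0.005127; check Q = 209
Then add 0.0433 M of G.
Step 2:
                  L         G         A         E
  I          0.2574     0.102     9.581   0.03372
  C       -0.008217  -0.02465  0.008217   0.01643
  E          0.2492   0.07738     9.589   0.05016
  solve Keq expr → x = 0.008217; check Q = 209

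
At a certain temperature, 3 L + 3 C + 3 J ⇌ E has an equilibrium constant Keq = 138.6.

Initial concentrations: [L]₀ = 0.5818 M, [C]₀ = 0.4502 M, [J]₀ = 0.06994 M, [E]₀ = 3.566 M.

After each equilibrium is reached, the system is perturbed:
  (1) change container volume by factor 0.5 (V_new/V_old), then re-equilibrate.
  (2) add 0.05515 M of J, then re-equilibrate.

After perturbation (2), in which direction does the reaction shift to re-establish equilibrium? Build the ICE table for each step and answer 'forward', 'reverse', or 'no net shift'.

Direction: forward

Q₀ = 5.8005e+05 vs Keq = 138.6 ⇒ Q>K, reverse
Step 1:
                  L         C         J         E
  I          0.5818    0.4502   0.06994     3.566
  C          0.3354    0.3354    0.3354   -0.1118
  E          0.9172    0.7856    0.4054     3.454
  solve Keq expr → x = -0.1118; check Q = 138.6
Then change container volume by factor 0.5 (V_new/V_old).
Step 2:
                  L         C         J         E
  I           1.834     1.571    0.8107     6.908
  C         -0.5351   -0.5351   -0.5351    0.1784
  E           1.299     1.036    0.2757     7.087
  solve Keq expr → x = 0.1784; check Q = 138.6
Then add 0.05515 M of J.
Step 3:
                  L         C         J         E
  I           1.299     1.036    0.3308     7.087
  C         -0.0366   -0.0366   -0.0366    0.0122
  E           1.263    0.9996    0.2942     7.099
  solve Keq expr → x = 0.0122; check Q = 138.6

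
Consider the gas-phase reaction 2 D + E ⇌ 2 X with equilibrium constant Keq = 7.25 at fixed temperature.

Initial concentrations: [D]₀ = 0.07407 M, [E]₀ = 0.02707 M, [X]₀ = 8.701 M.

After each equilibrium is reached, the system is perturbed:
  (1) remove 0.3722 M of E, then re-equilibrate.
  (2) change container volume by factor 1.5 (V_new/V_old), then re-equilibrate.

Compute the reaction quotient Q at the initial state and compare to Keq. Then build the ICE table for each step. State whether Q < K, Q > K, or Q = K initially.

Q₀ = 5.0976e+05 vs Keq = 7.25 ⇒ Q>K, reverse
Step 1:
                   D          E          X
  init       0.07407    0.02707      8.701
  Δ              2.2        1.1       -2.2
  eq           2.274      1.127      6.501
  solve Keq expr → x = -1.1; check Q = 7.25
Then remove 0.3722 M of E.
Step 2:
                   D          E          X
  init         2.274     0.7549      6.501
  Δ           0.2266     0.1133    -0.2266
  eq           2.501     0.8682      6.274
  solve Keq expr → x = -0.1133; check Q = 7.25
Then change container volume by factor 1.5 (V_new/V_old).
Step 3:
                   D          E          X
  init         1.667     0.5788      4.183
  Δ           0.1663    0.08314    -0.1663
  eq           1.833      0.662      4.017
  solve Keq expr → x = -0.08314; check Q = 7.25

Q₀ = 5.0976e+05; Q > K (proceeds reverse)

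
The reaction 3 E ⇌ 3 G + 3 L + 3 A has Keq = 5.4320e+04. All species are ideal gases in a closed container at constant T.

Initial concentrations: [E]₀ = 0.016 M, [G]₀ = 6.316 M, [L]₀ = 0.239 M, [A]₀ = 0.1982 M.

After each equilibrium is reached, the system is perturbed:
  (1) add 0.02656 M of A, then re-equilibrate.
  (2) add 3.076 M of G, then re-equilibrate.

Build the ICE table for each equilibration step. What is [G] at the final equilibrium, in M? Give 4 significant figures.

[G]_eq = 9.394 M

Q₀ = 6538 vs Keq = 5.4320e+04 ⇒ Q<K, forward
Step 1:
                    E           G           L           A
  I             0.016       6.316       0.239      0.1982
  C         -0.007531    0.007531    0.007531    0.007531
  E          0.008469       6.324      0.2465      0.2057
  solve Keq expr → x = 0.00251; check Q = 5.4320e+04
Then add 0.02656 M of A.
Step 2:
                    E           G           L           A
  I          0.008469       6.324      0.2465      0.2323
  C          0.001011   -0.001011   -0.001011   -0.001011
  E           0.00948       6.323      0.2455      0.2313
  solve Keq expr → x = -3.3704e-04; check Q = 5.4320e+04
Then add 3.076 M of G.
Step 3:
                    E           G           L           A
  I           0.00948       9.399      0.2455      0.2313
  C          0.004122   -0.004122   -0.004122   -0.004122
  E            0.0136       9.394      0.2414      0.2272
  solve Keq expr → x = -0.001374; check Q = 5.4320e+04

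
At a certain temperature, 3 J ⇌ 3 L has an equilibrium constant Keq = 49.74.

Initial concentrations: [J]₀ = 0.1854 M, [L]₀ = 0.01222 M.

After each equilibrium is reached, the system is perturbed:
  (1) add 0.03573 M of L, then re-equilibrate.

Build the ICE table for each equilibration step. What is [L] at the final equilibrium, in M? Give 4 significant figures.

Q₀ = 2.8634e-04 vs Keq = 49.74 ⇒ Q<K, forward
Step 1:
                  J         L
  I          0.1854   0.01222
  C         -0.1432    0.1432
  E         0.04225    0.1554
  solve Keq expr → x = 0.04772; check Q = 49.74
Then add 0.03573 M of L.
Step 2:
                  J         L
  I         0.04225    0.1911
  C        0.007638 -0.007638
  E         0.04989    0.1835
  solve Keq expr → x = -0.002546; check Q = 49.74

[L]_eq = 0.1835 M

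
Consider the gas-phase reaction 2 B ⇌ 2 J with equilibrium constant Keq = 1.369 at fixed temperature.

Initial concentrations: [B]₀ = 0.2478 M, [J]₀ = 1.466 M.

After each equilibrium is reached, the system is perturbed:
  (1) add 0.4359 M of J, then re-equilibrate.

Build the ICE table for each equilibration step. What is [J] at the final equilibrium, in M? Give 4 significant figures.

Q₀ = 35 vs Keq = 1.369 ⇒ Q>K, reverse
Step 1:
                  B         J
  Initial    0.2478     1.466
  Change      0.542    -0.542
  Equil      0.7898     0.924
  solve Keq expr → x = -0.271; check Q = 1.369
Then add 0.4359 M of J.
Step 2:
                  B         J
  Initial    0.7898      1.36
  Change     0.2009   -0.2009
  Equil      0.9906     1.159
  solve Keq expr → x = -0.1004; check Q = 1.369

[J]_eq = 1.159 M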